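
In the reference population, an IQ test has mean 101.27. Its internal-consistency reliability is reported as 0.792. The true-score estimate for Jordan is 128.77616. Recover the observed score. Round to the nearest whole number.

T̂ = ρX + (1 − ρ)μ  ⇒  X = (T̂ − (1 − ρ)μ) / ρ
X = (128.77616 − 0.208 × 101.27) / 0.792 = (128.77616 − 21.06416) / 0.792 = 107.71200 / 0.792 = 136.00

136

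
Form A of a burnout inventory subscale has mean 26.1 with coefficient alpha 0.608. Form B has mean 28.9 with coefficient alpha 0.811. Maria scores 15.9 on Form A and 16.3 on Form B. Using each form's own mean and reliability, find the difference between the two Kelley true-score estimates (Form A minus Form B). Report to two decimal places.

1.22

T̂_A = 0.608(15.9) + 0.392(26.1) = 19.8984
T̂_B = 0.811(16.3) + 0.189(28.9) = 18.6814
T̂_A − T̂_B = 1.2170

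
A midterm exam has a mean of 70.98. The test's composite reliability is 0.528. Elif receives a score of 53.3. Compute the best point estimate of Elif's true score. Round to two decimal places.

61.64

T̂ = ρX + (1 − ρ)μ
  = 0.528 × 53.3 + 0.472 × 70.98
  = 28.1424 + 33.50256
  = 61.645
  ≈ 61.64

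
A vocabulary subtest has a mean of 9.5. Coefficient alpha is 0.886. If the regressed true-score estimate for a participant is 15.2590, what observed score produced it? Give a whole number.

T̂ = ρX + (1 − ρ)μ  ⇒  X = (T̂ − (1 − ρ)μ) / ρ
X = (15.2590 − 0.114 × 9.5) / 0.886 = (15.2590 − 1.0830) / 0.886 = 14.1760 / 0.886 = 16.00

16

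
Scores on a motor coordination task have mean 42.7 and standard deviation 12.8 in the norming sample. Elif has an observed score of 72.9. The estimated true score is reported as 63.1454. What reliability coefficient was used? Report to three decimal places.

T̂ = ρX + (1 − ρ)μ  ⇒  T̂ − μ = ρ(X − μ)
ρ = (T̂ − μ)/(X − μ) = (63.1454 − 42.7) / (72.9 − 42.7) = 20.4454 / 30.2 = 0.67700

0.677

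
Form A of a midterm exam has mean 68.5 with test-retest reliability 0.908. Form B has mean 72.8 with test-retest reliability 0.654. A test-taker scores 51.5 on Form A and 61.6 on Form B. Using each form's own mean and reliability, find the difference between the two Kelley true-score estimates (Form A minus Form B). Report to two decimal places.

-12.41

T̂_A = 0.908(51.5) + 0.092(68.5) = 53.0640
T̂_B = 0.654(61.6) + 0.346(72.8) = 65.4752
T̂_A − T̂_B = -12.4112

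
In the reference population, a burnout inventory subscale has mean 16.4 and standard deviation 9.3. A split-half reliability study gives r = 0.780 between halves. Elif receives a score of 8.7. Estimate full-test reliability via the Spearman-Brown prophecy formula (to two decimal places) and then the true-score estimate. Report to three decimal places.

9.624

Spearman-Brown: ρ = 2r/(1 + r) = 2(0.780)/(1 + 0.780) = 1.5600/1.780 = 0.8764 → 0.88
T̂ = ρX + (1 − ρ)μ
  = 0.88 × 8.7 + 0.12 × 16.4
  = 7.656 + 1.968
  = 9.6240
  ≈ 9.624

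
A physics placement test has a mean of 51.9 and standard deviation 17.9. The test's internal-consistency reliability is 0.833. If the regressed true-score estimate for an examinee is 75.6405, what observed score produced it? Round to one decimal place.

T̂ = ρX + (1 − ρ)μ  ⇒  X = (T̂ − (1 − ρ)μ) / ρ
X = (75.6405 − 0.167 × 51.9) / 0.833 = (75.6405 − 8.6673) / 0.833 = 66.9732 / 0.833 = 80.400

80.4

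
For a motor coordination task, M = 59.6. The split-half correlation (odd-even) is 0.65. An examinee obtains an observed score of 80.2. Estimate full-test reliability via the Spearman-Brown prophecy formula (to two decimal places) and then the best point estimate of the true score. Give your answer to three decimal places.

75.874

Spearman-Brown: ρ = 2r/(1 + r) = 2(0.65)/(1 + 0.65) = 1.300/1.65 = 0.7879 → 0.79
Kelley's formula gives T̂ = 0.79·80.2 + 0.21·59.6 = 63.358 + 12.516 = 75.8740.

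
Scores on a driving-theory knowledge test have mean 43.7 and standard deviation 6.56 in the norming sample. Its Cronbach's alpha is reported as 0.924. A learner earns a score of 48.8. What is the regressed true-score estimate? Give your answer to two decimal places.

T̂ = ρX + (1 − ρ)μ
  = 0.924 × 48.8 + 0.076 × 43.7
  = 45.0912 + 3.3212
  = 48.412
  ≈ 48.41

48.41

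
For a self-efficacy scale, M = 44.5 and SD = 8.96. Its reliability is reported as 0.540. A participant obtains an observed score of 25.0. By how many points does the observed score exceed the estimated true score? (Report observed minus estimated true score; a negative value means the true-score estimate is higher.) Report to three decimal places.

Weight the observed score by reliability and the mean by (1 − reliability): T̂ = 0.540·25.0 + 0.460·44.5 = 13.5000 + 20.4700 = 33.97000.
X − T̂ = 25.0 − 33.9700 = -8.9700 → -8.970

-8.970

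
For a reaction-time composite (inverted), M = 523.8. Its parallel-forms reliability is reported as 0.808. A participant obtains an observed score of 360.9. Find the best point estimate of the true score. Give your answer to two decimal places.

392.18

T̂ = ρX + (1 − ρ)μ
  = 0.808 × 360.9 + 0.192 × 523.8
  = 291.6072 + 100.5696
  = 392.177
  ≈ 392.18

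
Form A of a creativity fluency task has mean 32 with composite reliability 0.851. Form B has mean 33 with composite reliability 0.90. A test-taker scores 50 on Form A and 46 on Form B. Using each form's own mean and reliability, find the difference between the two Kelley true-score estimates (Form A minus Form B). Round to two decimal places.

2.62

T̂_A = 0.851(50) + 0.149(32) = 47.3180
T̂_B = 0.90(46) + 0.10(33) = 44.7000
T̂_A − T̂_B = 2.6180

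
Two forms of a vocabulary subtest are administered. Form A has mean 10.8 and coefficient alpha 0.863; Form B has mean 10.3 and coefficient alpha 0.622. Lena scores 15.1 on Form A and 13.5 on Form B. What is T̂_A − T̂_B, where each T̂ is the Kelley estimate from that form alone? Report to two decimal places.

2.22

T̂_A = 0.863(15.1) + 0.137(10.8) = 14.5109
T̂_B = 0.622(13.5) + 0.378(10.3) = 12.2904
T̂_A − T̂_B = 2.2205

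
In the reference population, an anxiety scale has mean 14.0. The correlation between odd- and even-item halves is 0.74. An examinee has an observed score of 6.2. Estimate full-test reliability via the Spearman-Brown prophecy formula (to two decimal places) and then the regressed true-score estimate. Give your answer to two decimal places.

7.37

Spearman-Brown: ρ = 2r/(1 + r) = 2(0.74)/(1 + 0.74) = 1.480/1.74 = 0.8506 → 0.85
Weight the observed score by reliability and the mean by (1 − reliability): T̂ = 0.85·6.2 + 0.15·14.0 = 5.270 + 2.100 = 7.370.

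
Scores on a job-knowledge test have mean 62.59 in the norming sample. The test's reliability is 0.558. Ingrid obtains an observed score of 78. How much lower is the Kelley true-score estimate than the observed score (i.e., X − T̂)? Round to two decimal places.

T̂ = 0.558(78) + 0.442(62.59) = 43.524 + 27.66478 = 71.1888 → 71.189
X − T̂ = 78 − 71.189 = 6.811 → 6.81

6.81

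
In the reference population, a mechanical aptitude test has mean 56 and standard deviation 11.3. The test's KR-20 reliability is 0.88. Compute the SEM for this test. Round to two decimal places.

3.91

SEM = SD · √(1 − ρ) = 11.3 × √0.12 = 11.3 × 0.3464 = 3.914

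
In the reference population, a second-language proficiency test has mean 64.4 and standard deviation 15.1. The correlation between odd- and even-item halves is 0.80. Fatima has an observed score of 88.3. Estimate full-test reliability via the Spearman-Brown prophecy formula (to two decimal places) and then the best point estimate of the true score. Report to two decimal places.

85.67

Spearman-Brown: ρ = 2r/(1 + r) = 2(0.80)/(1 + 0.80) = 1.600/1.80 = 0.8889 → 0.89
T̂ = 0.89(88.3) + 0.11(64.4) = 78.587 + 7.084 = 85.671 → 85.67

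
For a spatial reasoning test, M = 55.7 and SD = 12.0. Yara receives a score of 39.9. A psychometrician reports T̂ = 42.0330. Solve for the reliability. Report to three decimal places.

T̂ = ρX + (1 − ρ)μ  ⇒  T̂ − μ = ρ(X − μ)
ρ = (T̂ − μ)/(X − μ) = (42.0330 − 55.7) / (39.9 − 55.7) = -13.6670 / -15.8 = 0.86500

0.865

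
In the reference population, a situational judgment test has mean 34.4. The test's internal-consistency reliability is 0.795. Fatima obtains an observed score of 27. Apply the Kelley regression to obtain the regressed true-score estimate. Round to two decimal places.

Regress the observed score toward the mean by the unreliability: T̂ = 0.795·27 + 0.205·34.4 = 21.465 + 7.0520 = 28.517.

28.52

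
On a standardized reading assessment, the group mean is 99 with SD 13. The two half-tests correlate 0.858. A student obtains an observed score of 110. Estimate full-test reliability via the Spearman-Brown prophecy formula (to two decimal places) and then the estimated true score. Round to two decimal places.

109.12

Spearman-Brown: ρ = 2r/(1 + r) = 2(0.858)/(1 + 0.858) = 1.7160/1.858 = 0.9236 → 0.92
T̂ = 0.92(110) + 0.08(99) = 101.20 + 7.92 = 109.120 → 109.12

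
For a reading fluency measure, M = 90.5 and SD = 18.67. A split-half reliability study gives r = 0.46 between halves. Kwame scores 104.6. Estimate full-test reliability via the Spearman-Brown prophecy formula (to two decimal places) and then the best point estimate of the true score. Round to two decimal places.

99.38

Spearman-Brown: ρ = 2r/(1 + r) = 2(0.46)/(1 + 0.46) = 0.920/1.46 = 0.6301 → 0.63
T̂ = ρX + (1 − ρ)μ
  = 0.63 × 104.6 + 0.37 × 90.5
  = 65.898 + 33.485
  = 99.383
  ≈ 99.38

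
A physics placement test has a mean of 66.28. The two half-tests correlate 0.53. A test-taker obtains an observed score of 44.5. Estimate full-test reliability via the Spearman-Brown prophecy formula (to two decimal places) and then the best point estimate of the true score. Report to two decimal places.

51.25

Spearman-Brown: ρ = 2r/(1 + r) = 2(0.53)/(1 + 0.53) = 1.060/1.53 = 0.6928 → 0.69
Regress the observed score toward the mean by the unreliability: T̂ = 0.69·44.5 + 0.31·66.28 = 30.705 + 20.5468 = 51.252.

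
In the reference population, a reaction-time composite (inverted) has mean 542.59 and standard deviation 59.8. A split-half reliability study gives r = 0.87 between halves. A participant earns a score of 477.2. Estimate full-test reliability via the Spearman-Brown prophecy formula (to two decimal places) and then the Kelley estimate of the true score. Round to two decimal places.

481.78

Spearman-Brown: ρ = 2r/(1 + r) = 2(0.87)/(1 + 0.87) = 1.740/1.87 = 0.9305 → 0.93
T̂ = ρX + (1 − ρ)μ
  = 0.93 × 477.2 + 0.07 × 542.59
  = 443.796 + 37.9813
  = 481.777
  ≈ 481.78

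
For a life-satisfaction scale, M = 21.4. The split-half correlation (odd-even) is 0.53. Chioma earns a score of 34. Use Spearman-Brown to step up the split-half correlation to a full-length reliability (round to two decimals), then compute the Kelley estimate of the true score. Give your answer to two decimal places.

30.09

Spearman-Brown: ρ = 2r/(1 + r) = 2(0.53)/(1 + 0.53) = 1.060/1.53 = 0.6928 → 0.69
Regress the observed score toward the mean by the unreliability: T̂ = 0.69·34 + 0.31·21.4 = 23.46 + 6.634 = 30.094.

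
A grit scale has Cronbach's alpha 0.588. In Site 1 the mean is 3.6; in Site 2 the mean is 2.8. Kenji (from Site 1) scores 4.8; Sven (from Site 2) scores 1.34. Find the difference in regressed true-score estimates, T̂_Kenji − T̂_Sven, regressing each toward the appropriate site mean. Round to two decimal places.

T̂_Kenji = 0.588(4.8) + 0.412(3.6) = 4.3056
T̂_Sven = 0.588(1.34) + 0.412(2.8) = 1.9415
Difference = 4.3056 − 1.9415 = 2.3641

2.36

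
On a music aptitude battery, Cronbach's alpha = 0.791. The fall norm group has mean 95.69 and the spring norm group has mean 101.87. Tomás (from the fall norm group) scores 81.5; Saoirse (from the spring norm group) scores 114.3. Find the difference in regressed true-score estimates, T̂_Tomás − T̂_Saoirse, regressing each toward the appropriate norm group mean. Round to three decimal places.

T̂_Tomás = 0.791(81.5) + 0.209(95.69) = 84.46571
T̂_Saoirse = 0.791(114.3) + 0.209(101.87) = 111.70213
Difference = 84.46571 − 111.70213 = -27.23642

-27.236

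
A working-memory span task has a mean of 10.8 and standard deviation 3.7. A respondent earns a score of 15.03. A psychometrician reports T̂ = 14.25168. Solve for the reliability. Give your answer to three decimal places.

T̂ = ρX + (1 − ρ)μ  ⇒  T̂ − μ = ρ(X − μ)
ρ = (T̂ − μ)/(X − μ) = (14.25168 − 10.8) / (15.03 − 10.8) = 3.45168 / 4.23 = 0.81600

0.816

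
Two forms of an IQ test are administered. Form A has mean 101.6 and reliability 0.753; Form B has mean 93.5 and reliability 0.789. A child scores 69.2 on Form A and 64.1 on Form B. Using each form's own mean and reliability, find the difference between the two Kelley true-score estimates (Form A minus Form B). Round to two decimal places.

T̂_A = 0.753(69.2) + 0.247(101.6) = 77.2028
T̂_B = 0.789(64.1) + 0.211(93.5) = 70.3034
T̂_A − T̂_B = 6.8994

6.90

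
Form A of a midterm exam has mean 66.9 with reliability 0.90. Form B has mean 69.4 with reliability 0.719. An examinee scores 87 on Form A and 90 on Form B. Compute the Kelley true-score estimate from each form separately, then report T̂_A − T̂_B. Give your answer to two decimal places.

0.78

T̂_A = 0.90(87) + 0.10(66.9) = 84.9900
T̂_B = 0.719(90) + 0.281(69.4) = 84.2114
T̂_A − T̂_B = 0.7786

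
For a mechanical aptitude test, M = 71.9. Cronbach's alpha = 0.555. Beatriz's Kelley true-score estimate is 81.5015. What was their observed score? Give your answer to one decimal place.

89.2

T̂ = ρX + (1 − ρ)μ  ⇒  X = (T̂ − (1 − ρ)μ) / ρ
X = (81.5015 − 0.445 × 71.9) / 0.555 = (81.5015 − 31.9955) / 0.555 = 49.5060 / 0.555 = 89.200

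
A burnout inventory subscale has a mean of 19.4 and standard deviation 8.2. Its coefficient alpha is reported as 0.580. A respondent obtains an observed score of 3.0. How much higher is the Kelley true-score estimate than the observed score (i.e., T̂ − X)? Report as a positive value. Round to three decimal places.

T̂ = ρX + (1 − ρ)μ
  = 0.580 × 3.0 + 0.420 × 19.4
  = 1.7400 + 8.1480
  = 9.88800
  ≈ 9.8880
T̂ − X = 9.8880 − 3.0 = 6.8880 → 6.888

6.888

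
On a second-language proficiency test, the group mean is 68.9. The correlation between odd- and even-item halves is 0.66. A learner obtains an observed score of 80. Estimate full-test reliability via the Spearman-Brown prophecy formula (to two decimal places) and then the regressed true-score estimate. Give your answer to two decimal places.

77.78

Spearman-Brown: ρ = 2r/(1 + r) = 2(0.66)/(1 + 0.66) = 1.320/1.66 = 0.7952 → 0.80
T̂ = ρX + (1 − ρ)μ
  = 0.80 × 80 + 0.20 × 68.9
  = 64.00 + 13.780
  = 77.780
  ≈ 77.78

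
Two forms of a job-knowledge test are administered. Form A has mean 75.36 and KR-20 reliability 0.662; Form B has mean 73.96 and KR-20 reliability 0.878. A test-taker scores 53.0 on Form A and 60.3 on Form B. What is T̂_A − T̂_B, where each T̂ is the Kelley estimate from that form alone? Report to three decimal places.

-1.409

T̂_A = 0.662(53.0) + 0.338(75.36) = 60.55768
T̂_B = 0.878(60.3) + 0.122(73.96) = 61.96652
T̂_A − T̂_B = -1.40884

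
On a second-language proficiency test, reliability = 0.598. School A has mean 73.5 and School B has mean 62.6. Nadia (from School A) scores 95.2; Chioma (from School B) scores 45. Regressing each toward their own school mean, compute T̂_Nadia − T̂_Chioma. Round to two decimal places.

34.40

T̂_Nadia = 0.598(95.2) + 0.402(73.5) = 86.4766
T̂_Chioma = 0.598(45) + 0.402(62.6) = 52.0752
Difference = 86.4766 − 52.0752 = 34.4014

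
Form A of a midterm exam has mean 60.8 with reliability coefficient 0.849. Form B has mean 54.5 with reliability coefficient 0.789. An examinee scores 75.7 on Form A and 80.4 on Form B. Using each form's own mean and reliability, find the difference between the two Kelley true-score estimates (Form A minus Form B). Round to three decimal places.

T̂_A = 0.849(75.7) + 0.151(60.8) = 73.45010
T̂_B = 0.789(80.4) + 0.211(54.5) = 74.93510
T̂_A − T̂_B = -1.48500

-1.485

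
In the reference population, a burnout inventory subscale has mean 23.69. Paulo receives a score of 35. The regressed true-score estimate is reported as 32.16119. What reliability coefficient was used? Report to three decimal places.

T̂ = ρX + (1 − ρ)μ  ⇒  T̂ − μ = ρ(X − μ)
ρ = (T̂ − μ)/(X − μ) = (32.16119 − 23.69) / (35 − 23.69) = 8.47119 / 11.31 = 0.74900

0.749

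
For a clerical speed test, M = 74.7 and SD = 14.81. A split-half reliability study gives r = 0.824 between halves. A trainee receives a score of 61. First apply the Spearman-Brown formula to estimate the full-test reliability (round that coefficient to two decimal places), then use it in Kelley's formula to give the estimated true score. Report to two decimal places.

62.37

Spearman-Brown: ρ = 2r/(1 + r) = 2(0.824)/(1 + 0.824) = 1.6480/1.824 = 0.9035 → 0.90
Regress the observed score toward the mean by the unreliability: T̂ = 0.90·61 + 0.10·74.7 = 54.90 + 7.470 = 62.370.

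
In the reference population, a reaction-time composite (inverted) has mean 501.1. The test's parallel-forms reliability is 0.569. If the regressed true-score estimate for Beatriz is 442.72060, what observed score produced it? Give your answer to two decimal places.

398.50

T̂ = ρX + (1 − ρ)μ  ⇒  X = (T̂ − (1 − ρ)μ) / ρ
X = (442.72060 − 0.431 × 501.1) / 0.569 = (442.72060 − 215.9741) / 0.569 = 226.74650 / 0.569 = 398.5000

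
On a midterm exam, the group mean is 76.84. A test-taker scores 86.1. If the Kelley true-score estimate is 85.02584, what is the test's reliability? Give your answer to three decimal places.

T̂ = ρX + (1 − ρ)μ  ⇒  T̂ − μ = ρ(X − μ)
ρ = (T̂ − μ)/(X − μ) = (85.02584 − 76.84) / (86.1 − 76.84) = 8.18584 / 9.26 = 0.88400

0.884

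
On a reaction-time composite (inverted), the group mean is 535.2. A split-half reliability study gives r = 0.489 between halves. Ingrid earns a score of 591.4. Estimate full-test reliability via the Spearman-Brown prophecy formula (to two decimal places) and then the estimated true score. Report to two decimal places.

Spearman-Brown: ρ = 2r/(1 + r) = 2(0.489)/(1 + 0.489) = 0.9780/1.489 = 0.6568 → 0.66
T̂ = ρX + (1 − ρ)μ
  = 0.66 × 591.4 + 0.34 × 535.2
  = 390.324 + 181.968
  = 572.292
  ≈ 572.29

572.29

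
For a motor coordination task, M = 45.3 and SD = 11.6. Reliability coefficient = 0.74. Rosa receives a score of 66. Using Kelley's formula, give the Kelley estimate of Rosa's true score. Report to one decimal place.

60.6

T̂ = ρX + (1 − ρ)μ
  = 0.74 × 66 + 0.26 × 45.3
  = 48.84 + 11.778
  = 60.62
  ≈ 60.6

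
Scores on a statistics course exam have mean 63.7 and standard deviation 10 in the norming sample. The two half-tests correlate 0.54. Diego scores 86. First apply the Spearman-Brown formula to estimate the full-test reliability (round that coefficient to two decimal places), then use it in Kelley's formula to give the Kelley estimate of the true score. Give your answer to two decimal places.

79.31

Spearman-Brown: ρ = 2r/(1 + r) = 2(0.54)/(1 + 0.54) = 1.080/1.54 = 0.7013 → 0.70
T̂ = 0.70(86) + 0.30(63.7) = 60.20 + 19.110 = 79.310 → 79.31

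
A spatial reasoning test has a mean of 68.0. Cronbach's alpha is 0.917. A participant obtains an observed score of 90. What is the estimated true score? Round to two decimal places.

T̂ = 0.917(90) + 0.083(68.0) = 82.530 + 5.6440 = 88.174 → 88.17

88.17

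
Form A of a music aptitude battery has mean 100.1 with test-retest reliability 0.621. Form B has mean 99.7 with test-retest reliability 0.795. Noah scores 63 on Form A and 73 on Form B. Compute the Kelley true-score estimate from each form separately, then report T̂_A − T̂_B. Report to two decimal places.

T̂_A = 0.621(63) + 0.379(100.1) = 77.0609
T̂_B = 0.795(73) + 0.205(99.7) = 78.4735
T̂_A − T̂_B = -1.4126

-1.41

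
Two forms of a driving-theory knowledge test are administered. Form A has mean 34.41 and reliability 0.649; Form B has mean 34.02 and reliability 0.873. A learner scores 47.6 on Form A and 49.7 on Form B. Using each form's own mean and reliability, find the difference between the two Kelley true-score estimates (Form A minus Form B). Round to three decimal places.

-4.738

T̂_A = 0.649(47.6) + 0.351(34.41) = 42.97031
T̂_B = 0.873(49.7) + 0.127(34.02) = 47.70864
T̂_A − T̂_B = -4.73833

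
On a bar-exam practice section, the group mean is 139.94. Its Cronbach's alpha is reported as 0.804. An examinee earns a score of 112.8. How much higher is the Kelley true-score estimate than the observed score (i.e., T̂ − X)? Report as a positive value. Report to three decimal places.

5.319

T̂ = ρX + (1 − ρ)μ
  = 0.804 × 112.8 + 0.196 × 139.94
  = 90.6912 + 27.42824
  = 118.11944
  ≈ 118.1194
T̂ − X = 118.1194 − 112.8 = 5.3194 → 5.319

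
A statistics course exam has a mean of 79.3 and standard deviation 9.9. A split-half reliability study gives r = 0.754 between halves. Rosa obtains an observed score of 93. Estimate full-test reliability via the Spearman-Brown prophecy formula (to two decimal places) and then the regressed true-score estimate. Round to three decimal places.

91.082

Spearman-Brown: ρ = 2r/(1 + r) = 2(0.754)/(1 + 0.754) = 1.5080/1.754 = 0.8597 → 0.86
Regress the observed score toward the mean by the unreliability: T̂ = 0.86·93 + 0.14·79.3 = 79.98 + 11.102 = 91.0820.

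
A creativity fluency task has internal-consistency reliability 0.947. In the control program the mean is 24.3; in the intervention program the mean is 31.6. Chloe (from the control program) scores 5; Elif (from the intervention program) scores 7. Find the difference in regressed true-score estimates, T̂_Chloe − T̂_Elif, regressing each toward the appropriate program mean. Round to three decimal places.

-2.281

T̂_Chloe = 0.947(5) + 0.053(24.3) = 6.02290
T̂_Elif = 0.947(7) + 0.053(31.6) = 8.30380
Difference = 6.02290 − 8.30380 = -2.28090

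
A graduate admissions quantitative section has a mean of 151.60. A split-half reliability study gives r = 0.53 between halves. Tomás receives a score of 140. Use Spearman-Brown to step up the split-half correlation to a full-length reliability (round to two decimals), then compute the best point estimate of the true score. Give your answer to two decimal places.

Spearman-Brown: ρ = 2r/(1 + r) = 2(0.53)/(1 + 0.53) = 1.060/1.53 = 0.6928 → 0.69
Regress the observed score toward the mean by the unreliability: T̂ = 0.69·140 + 0.31·151.60 = 96.60 + 46.9960 = 143.596.

143.60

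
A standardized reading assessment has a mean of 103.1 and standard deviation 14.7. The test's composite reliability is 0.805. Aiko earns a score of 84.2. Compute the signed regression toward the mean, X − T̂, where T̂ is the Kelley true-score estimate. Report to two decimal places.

T̂ = ρX + (1 − ρ)μ
  = 0.805 × 84.2 + 0.195 × 103.1
  = 67.7810 + 20.1045
  = 87.8855
  ≈ 87.886
X − T̂ = 84.2 − 87.886 = -3.686 → -3.69

-3.69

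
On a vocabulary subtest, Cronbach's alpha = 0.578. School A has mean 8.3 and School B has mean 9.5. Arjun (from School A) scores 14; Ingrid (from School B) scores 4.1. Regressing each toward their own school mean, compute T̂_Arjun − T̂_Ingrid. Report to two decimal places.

5.22

T̂_Arjun = 0.578(14) + 0.422(8.3) = 11.5946
T̂_Ingrid = 0.578(4.1) + 0.422(9.5) = 6.3788
Difference = 11.5946 − 6.3788 = 5.2158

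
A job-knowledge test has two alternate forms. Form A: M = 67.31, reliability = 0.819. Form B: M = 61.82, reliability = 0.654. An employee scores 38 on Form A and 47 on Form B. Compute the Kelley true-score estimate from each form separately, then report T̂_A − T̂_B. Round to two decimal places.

-8.82

T̂_A = 0.819(38) + 0.181(67.31) = 43.3051
T̂_B = 0.654(47) + 0.346(61.82) = 52.1277
T̂_A − T̂_B = -8.8226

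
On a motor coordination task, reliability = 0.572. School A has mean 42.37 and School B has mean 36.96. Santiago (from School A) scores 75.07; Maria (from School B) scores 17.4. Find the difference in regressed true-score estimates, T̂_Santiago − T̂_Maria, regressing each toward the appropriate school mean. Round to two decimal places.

35.30

T̂_Santiago = 0.572(75.07) + 0.428(42.37) = 61.0744
T̂_Maria = 0.572(17.4) + 0.428(36.96) = 25.7717
Difference = 61.0744 − 25.7717 = 35.3027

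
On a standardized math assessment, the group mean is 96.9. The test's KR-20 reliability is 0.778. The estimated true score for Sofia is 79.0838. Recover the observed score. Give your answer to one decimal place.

74.0

T̂ = ρX + (1 − ρ)μ  ⇒  X = (T̂ − (1 − ρ)μ) / ρ
X = (79.0838 − 0.222 × 96.9) / 0.778 = (79.0838 − 21.5118) / 0.778 = 57.5720 / 0.778 = 74.000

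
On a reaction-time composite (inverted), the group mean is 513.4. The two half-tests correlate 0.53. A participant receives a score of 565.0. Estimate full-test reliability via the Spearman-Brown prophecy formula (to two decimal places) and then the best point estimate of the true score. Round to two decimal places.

Spearman-Brown: ρ = 2r/(1 + r) = 2(0.53)/(1 + 0.53) = 1.060/1.53 = 0.6928 → 0.69
T̂ = ρX + (1 − ρ)μ
  = 0.69 × 565.0 + 0.31 × 513.4
  = 389.850 + 159.154
  = 549.004
  ≈ 549.00

549.00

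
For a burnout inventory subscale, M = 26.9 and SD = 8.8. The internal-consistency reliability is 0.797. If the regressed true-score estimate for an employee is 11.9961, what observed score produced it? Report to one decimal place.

8.2

T̂ = ρX + (1 − ρ)μ  ⇒  X = (T̂ − (1 − ρ)μ) / ρ
X = (11.9961 − 0.203 × 26.9) / 0.797 = (11.9961 − 5.4607) / 0.797 = 6.5354 / 0.797 = 8.200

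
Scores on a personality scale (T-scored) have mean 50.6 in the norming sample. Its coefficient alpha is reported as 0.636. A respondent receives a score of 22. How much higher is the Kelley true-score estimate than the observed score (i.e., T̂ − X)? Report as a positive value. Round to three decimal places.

10.410

Regress the observed score toward the mean by the unreliability: T̂ = 0.636·22 + 0.364·50.6 = 13.992 + 18.4184 = 32.41040.
T̂ − X = 32.4104 − 22 = 10.4104 → 10.410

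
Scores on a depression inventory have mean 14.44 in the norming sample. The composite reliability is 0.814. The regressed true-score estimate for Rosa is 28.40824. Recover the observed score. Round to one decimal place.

31.6

T̂ = ρX + (1 − ρ)μ  ⇒  X = (T̂ − (1 − ρ)μ) / ρ
X = (28.40824 − 0.186 × 14.44) / 0.814 = (28.40824 − 2.68584) / 0.814 = 25.72240 / 0.814 = 31.600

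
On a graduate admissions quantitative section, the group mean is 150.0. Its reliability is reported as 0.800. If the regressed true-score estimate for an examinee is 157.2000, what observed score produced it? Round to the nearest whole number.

159

T̂ = ρX + (1 − ρ)μ  ⇒  X = (T̂ − (1 − ρ)μ) / ρ
X = (157.2000 − 0.200 × 150.0) / 0.800 = (157.2000 − 30.0000) / 0.800 = 127.2000 / 0.800 = 159.00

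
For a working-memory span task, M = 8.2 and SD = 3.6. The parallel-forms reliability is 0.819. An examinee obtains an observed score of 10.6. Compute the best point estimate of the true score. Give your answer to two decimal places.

T̂ = ρX + (1 − ρ)μ
  = 0.819 × 10.6 + 0.181 × 8.2
  = 8.6814 + 1.4842
  = 10.166
  ≈ 10.17

10.17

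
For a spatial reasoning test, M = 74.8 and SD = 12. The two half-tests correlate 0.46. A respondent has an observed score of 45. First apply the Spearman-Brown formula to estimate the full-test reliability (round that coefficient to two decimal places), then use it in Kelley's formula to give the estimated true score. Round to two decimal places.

Spearman-Brown: ρ = 2r/(1 + r) = 2(0.46)/(1 + 0.46) = 0.920/1.46 = 0.6301 → 0.63
T̂ = 0.63(45) + 0.37(74.8) = 28.35 + 27.676 = 56.026 → 56.03

56.03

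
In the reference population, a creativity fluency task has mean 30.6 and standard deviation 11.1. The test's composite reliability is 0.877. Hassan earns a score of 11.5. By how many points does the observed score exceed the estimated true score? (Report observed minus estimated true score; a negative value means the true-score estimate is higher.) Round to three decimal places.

-2.349

T̂ = 0.877(11.5) + 0.123(30.6) = 10.0855 + 3.7638 = 13.84930 → 13.8493
X − T̂ = 11.5 − 13.8493 = -2.3493 → -2.349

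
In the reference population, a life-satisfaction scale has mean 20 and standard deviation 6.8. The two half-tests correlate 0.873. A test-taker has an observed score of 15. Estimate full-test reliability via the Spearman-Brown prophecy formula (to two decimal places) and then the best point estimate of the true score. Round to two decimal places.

15.35

Spearman-Brown: ρ = 2r/(1 + r) = 2(0.873)/(1 + 0.873) = 1.7460/1.873 = 0.9322 → 0.93
T̂ = 0.93(15) + 0.07(20) = 13.95 + 1.40 = 15.350 → 15.35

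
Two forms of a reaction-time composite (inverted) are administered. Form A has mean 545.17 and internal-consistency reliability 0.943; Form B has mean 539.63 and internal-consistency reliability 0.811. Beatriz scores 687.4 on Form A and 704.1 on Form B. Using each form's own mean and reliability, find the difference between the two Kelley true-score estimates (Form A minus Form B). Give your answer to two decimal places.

6.28

T̂_A = 0.943(687.4) + 0.057(545.17) = 679.2929
T̂_B = 0.811(704.1) + 0.189(539.63) = 673.0152
T̂_A − T̂_B = 6.2777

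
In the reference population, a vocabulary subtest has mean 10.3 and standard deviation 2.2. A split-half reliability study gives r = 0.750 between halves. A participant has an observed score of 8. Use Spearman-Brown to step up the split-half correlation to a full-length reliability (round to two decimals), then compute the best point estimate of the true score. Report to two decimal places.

Spearman-Brown: ρ = 2r/(1 + r) = 2(0.750)/(1 + 0.750) = 1.5000/1.750 = 0.8571 → 0.86
T̂ = 0.86(8) + 0.14(10.3) = 6.88 + 1.442 = 8.322 → 8.32

8.32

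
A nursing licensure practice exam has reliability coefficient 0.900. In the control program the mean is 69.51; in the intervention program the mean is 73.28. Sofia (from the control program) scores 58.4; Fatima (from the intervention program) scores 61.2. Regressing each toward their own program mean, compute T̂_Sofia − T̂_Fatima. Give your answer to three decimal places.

-2.897

T̂_Sofia = 0.900(58.4) + 0.100(69.51) = 59.51100
T̂_Fatima = 0.900(61.2) + 0.100(73.28) = 62.40800
Difference = 59.51100 − 62.40800 = -2.89700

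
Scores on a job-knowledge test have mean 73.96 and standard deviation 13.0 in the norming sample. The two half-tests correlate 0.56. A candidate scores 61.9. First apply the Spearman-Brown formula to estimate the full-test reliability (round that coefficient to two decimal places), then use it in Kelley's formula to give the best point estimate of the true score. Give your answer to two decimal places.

65.28

Spearman-Brown: ρ = 2r/(1 + r) = 2(0.56)/(1 + 0.56) = 1.120/1.56 = 0.7179 → 0.72
T̂ = ρX + (1 − ρ)μ
  = 0.72 × 61.9 + 0.28 × 73.96
  = 44.568 + 20.7088
  = 65.277
  ≈ 65.28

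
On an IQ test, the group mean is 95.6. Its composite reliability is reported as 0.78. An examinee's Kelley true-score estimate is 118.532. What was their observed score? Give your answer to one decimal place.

125.0

T̂ = ρX + (1 − ρ)μ  ⇒  X = (T̂ − (1 − ρ)μ) / ρ
X = (118.532 − 0.22 × 95.6) / 0.78 = (118.532 − 21.032) / 0.78 = 97.500 / 0.78 = 125.000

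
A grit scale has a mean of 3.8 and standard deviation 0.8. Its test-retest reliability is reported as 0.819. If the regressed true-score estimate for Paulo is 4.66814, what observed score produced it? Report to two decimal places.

T̂ = ρX + (1 − ρ)μ  ⇒  X = (T̂ − (1 − ρ)μ) / ρ
X = (4.66814 − 0.181 × 3.8) / 0.819 = (4.66814 − 0.6878) / 0.819 = 3.98034 / 0.819 = 4.8600

4.86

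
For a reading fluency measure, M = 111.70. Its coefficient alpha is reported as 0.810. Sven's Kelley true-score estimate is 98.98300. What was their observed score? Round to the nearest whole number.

T̂ = ρX + (1 − ρ)μ  ⇒  X = (T̂ − (1 − ρ)μ) / ρ
X = (98.98300 − 0.190 × 111.70) / 0.810 = (98.98300 − 21.22300) / 0.810 = 77.76000 / 0.810 = 96.00

96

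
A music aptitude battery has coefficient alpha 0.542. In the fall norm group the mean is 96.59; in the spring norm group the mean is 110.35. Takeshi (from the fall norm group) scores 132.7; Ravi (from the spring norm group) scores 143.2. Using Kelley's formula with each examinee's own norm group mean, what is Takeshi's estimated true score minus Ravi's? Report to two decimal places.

T̂_Takeshi = 0.542(132.7) + 0.458(96.59) = 116.1616
T̂_Ravi = 0.542(143.2) + 0.458(110.35) = 128.1547
Difference = 116.1616 − 128.1547 = -11.9931

-11.99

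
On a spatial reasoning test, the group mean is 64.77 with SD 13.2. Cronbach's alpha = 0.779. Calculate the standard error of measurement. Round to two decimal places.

SEM = SD · √(1 − ρ) = 13.2 × √0.221 = 13.2 × 0.4701 = 6.205

6.21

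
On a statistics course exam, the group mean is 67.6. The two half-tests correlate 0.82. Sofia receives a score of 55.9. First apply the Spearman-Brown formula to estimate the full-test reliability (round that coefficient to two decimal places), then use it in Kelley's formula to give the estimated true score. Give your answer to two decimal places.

57.07

Spearman-Brown: ρ = 2r/(1 + r) = 2(0.82)/(1 + 0.82) = 1.640/1.82 = 0.9011 → 0.90
T̂ = 0.90(55.9) + 0.10(67.6) = 50.310 + 6.760 = 57.070 → 57.07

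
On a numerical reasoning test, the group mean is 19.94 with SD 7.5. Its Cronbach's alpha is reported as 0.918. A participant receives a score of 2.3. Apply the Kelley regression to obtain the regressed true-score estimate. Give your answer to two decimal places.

Kelley's formula gives T̂ = 0.918·2.3 + 0.082·19.94 = 2.1114 + 1.63508 = 3.746.

3.75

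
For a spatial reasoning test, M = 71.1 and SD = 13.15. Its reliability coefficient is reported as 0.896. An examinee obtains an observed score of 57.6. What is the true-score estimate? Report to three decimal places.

T̂ = 0.896(57.6) + 0.104(71.1) = 51.6096 + 7.3944 = 59.0040 → 59.004

59.004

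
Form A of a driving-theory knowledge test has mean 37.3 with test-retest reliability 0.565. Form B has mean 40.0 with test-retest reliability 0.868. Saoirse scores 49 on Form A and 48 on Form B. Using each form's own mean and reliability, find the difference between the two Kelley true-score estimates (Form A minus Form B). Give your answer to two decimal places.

T̂_A = 0.565(49) + 0.435(37.3) = 43.9105
T̂_B = 0.868(48) + 0.132(40.0) = 46.9440
T̂_A − T̂_B = -3.0335

-3.03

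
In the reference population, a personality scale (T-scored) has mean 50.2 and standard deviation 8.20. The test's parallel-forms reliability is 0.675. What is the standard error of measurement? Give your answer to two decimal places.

SEM = SD · √(1 − ρ) = 8.20 × √0.325 = 8.20 × 0.5701 = 4.675

4.67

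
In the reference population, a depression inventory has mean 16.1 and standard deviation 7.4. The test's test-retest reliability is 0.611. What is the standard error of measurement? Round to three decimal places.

SEM = SD · √(1 − ρ) = 7.4 × √0.389 = 7.4 × 0.6237 = 4.6154

4.615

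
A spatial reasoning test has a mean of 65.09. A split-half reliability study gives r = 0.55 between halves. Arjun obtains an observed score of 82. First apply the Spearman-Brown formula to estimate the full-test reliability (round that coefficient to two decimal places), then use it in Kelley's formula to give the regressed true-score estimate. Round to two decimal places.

77.10

Spearman-Brown: ρ = 2r/(1 + r) = 2(0.55)/(1 + 0.55) = 1.100/1.55 = 0.7097 → 0.71
T̂ = ρX + (1 − ρ)μ
  = 0.71 × 82 + 0.29 × 65.09
  = 58.22 + 18.8761
  = 77.096
  ≈ 77.10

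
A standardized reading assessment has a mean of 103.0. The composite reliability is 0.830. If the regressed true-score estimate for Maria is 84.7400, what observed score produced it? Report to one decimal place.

81.0

T̂ = ρX + (1 − ρ)μ  ⇒  X = (T̂ − (1 − ρ)μ) / ρ
X = (84.7400 − 0.170 × 103.0) / 0.830 = (84.7400 − 17.5100) / 0.830 = 67.2300 / 0.830 = 81.000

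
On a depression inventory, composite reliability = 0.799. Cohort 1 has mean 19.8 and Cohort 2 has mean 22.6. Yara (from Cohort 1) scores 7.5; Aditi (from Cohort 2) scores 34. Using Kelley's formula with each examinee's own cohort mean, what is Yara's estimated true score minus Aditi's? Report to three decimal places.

-21.736

T̂_Yara = 0.799(7.5) + 0.201(19.8) = 9.97230
T̂_Aditi = 0.799(34) + 0.201(22.6) = 31.70860
Difference = 9.97230 − 31.70860 = -21.73630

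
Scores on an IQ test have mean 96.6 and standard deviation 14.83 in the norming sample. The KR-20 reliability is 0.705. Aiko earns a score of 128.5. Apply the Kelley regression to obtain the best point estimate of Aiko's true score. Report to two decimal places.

119.09

T̂ = 0.705(128.5) + 0.295(96.6) = 90.5925 + 28.4970 = 119.090 → 119.09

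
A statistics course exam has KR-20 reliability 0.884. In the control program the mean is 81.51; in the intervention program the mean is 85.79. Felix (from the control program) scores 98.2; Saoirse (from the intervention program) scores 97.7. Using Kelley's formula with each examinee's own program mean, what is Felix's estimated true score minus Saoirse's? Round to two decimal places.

T̂_Felix = 0.884(98.2) + 0.116(81.51) = 96.2640
T̂_Saoirse = 0.884(97.7) + 0.116(85.79) = 96.3184
Difference = 96.2640 − 96.3184 = -0.0545

-0.05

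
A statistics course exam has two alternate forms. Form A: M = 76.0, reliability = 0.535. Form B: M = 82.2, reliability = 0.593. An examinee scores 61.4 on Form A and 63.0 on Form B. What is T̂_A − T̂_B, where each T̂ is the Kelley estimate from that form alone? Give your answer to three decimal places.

T̂_A = 0.535(61.4) + 0.465(76.0) = 68.18900
T̂_B = 0.593(63.0) + 0.407(82.2) = 70.81440
T̂_A − T̂_B = -2.62540

-2.625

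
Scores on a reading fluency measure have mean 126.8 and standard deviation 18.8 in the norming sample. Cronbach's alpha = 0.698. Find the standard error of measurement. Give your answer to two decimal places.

10.33

SEM = SD · √(1 − ρ) = 18.8 × √0.302 = 18.8 × 0.5495 = 10.331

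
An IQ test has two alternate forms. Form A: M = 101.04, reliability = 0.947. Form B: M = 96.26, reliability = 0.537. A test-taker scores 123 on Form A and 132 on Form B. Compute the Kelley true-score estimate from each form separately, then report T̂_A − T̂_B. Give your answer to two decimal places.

6.38

T̂_A = 0.947(123) + 0.053(101.04) = 121.8361
T̂_B = 0.537(132) + 0.463(96.26) = 115.4524
T̂_A − T̂_B = 6.3837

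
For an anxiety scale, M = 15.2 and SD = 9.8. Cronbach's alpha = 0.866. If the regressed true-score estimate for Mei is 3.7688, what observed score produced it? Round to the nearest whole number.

2

T̂ = ρX + (1 − ρ)μ  ⇒  X = (T̂ − (1 − ρ)μ) / ρ
X = (3.7688 − 0.134 × 15.2) / 0.866 = (3.7688 − 2.0368) / 0.866 = 1.7320 / 0.866 = 2.00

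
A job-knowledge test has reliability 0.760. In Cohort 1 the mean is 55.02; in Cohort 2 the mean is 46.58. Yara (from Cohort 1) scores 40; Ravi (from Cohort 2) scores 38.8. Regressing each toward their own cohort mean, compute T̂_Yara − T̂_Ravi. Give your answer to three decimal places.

T̂_Yara = 0.760(40) + 0.240(55.02) = 43.60480
T̂_Ravi = 0.760(38.8) + 0.240(46.58) = 40.66720
Difference = 43.60480 − 40.66720 = 2.93760

2.938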